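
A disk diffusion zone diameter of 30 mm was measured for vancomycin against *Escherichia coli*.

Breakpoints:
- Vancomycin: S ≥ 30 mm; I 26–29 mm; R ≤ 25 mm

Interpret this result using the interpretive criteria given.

S

Vancomycin (30 mm) ≥ 30 mm ⇒ S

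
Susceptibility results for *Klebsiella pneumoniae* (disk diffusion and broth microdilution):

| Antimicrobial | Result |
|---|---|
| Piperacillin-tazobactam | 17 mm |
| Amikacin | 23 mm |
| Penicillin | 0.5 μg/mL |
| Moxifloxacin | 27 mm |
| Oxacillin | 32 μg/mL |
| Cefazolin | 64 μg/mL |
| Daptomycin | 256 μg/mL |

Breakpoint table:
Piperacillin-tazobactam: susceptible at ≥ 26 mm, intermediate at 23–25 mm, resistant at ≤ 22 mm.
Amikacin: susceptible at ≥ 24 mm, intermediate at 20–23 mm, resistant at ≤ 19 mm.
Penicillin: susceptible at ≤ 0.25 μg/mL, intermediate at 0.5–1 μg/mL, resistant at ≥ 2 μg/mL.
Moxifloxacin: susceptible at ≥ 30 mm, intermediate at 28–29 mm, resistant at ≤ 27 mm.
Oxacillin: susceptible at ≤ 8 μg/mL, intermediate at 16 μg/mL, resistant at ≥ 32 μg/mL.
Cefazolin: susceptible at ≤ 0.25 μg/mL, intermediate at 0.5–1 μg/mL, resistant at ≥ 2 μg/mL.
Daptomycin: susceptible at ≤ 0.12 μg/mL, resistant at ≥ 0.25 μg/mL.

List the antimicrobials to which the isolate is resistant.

Piperacillin-tazobactam (17 mm) ≤ 22 mm ⇒ Resistant
Amikacin (23 mm) in 20–23 mm → intermediate
Penicillin: 0.5 μg/mL is in 0.5–1 μg/mL — Intermediate
Moxifloxacin (27 mm) ≤ 27 mm ⇒ R
Oxacillin (32 μg/mL) ≥ 32 μg/mL ⇒ resistant
Cefazolin 64 μg/mL: ≥ 2 μg/mL — Resistant
Daptomycin: 256 μg/mL is ≥ 0.25 μg/mL — R

piperacillin-tazobactam, moxifloxacin, oxacillin, cefazolin, daptomycin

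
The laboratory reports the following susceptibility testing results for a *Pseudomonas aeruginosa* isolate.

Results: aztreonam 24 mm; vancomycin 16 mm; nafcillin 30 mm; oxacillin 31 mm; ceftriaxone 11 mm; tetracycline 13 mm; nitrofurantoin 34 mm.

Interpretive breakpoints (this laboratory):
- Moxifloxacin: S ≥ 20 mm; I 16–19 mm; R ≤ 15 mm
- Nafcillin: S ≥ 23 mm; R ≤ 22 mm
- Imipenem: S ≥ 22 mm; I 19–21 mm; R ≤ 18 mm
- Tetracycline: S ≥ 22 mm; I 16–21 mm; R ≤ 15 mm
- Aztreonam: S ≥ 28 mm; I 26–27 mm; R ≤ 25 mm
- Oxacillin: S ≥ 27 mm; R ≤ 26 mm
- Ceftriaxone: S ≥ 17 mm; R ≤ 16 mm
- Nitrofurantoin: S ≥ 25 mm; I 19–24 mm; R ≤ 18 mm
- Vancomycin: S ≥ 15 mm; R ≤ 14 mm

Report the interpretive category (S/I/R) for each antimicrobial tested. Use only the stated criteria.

R, S, S, S, R, R, S

Aztreonam 24 mm: ≤ 25 mm — Resistant
Vancomycin 16 mm: ≥ 15 mm → Susceptible
Nafcillin 30 mm: ≥ 23 mm ⇒ S
Oxacillin: 31 mm is ≥ 27 mm ⇒ susceptible
Ceftriaxone (11 mm) ≤ 16 mm — R
Tetracycline 13 mm: ≤ 15 mm — resistant
Nitrofurantoin (34 mm) ≥ 25 mm — susceptible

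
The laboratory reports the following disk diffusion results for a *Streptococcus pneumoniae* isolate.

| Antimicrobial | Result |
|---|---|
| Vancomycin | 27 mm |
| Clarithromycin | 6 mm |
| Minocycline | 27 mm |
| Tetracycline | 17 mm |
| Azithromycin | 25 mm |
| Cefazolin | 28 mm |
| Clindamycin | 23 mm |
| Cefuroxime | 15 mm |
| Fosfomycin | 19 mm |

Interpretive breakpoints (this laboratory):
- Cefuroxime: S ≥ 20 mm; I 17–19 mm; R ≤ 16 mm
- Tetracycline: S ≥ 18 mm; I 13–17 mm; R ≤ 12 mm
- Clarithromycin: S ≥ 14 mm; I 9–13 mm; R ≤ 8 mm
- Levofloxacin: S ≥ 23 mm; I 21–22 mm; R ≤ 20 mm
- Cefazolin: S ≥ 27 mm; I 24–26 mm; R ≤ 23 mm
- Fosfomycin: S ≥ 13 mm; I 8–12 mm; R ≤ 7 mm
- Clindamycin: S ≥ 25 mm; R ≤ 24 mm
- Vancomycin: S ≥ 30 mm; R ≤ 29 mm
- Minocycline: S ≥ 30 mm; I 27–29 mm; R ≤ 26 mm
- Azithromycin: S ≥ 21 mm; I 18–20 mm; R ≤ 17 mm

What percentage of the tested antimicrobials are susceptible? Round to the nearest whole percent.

Vancomycin 27 mm: ≤ 29 mm → R
Clarithromycin: 6 mm is ≤ 8 mm → Resistant
Minocycline: 27 mm is in 27–29 mm ⇒ Intermediate
Tetracycline: 17 mm is in 13–17 mm — Intermediate
Azithromycin: 25 mm is ≥ 21 mm ⇒ S
Cefazolin: 28 mm is ≥ 27 mm ⇒ Susceptible
Clindamycin: 23 mm is ≤ 24 mm — Resistant
Cefuroxime (15 mm) ≤ 16 mm ⇒ resistant
Fosfomycin 19 mm: ≥ 13 mm — susceptible
Susceptible: 3/9

33%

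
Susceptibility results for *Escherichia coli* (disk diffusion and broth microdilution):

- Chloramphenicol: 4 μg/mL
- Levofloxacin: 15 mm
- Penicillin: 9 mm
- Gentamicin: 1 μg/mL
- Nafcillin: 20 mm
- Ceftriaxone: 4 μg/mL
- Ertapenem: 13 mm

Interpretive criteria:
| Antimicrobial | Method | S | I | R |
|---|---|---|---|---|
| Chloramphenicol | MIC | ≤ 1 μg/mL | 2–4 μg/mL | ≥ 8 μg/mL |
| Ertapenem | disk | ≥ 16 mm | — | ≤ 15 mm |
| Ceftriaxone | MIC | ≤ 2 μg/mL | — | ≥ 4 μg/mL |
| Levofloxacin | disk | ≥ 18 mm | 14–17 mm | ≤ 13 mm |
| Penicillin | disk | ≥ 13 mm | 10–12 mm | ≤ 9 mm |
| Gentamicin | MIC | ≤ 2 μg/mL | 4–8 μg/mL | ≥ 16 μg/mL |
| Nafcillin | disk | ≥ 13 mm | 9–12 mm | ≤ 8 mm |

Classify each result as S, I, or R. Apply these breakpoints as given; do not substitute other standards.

Chloramphenicol (4 μg/mL) in 2–4 μg/mL → I
Levofloxacin: 15 mm is in 14–17 mm — intermediate
Penicillin (9 mm) ≤ 9 mm — R
Gentamicin (1 μg/mL) ≤ 2 μg/mL → S
Nafcillin (20 mm) ≥ 13 mm — S
Ceftriaxone: 4 μg/mL is ≥ 4 μg/mL → resistant
Ertapenem: 13 mm is ≤ 15 mm ⇒ R

I, I, R, S, S, R, R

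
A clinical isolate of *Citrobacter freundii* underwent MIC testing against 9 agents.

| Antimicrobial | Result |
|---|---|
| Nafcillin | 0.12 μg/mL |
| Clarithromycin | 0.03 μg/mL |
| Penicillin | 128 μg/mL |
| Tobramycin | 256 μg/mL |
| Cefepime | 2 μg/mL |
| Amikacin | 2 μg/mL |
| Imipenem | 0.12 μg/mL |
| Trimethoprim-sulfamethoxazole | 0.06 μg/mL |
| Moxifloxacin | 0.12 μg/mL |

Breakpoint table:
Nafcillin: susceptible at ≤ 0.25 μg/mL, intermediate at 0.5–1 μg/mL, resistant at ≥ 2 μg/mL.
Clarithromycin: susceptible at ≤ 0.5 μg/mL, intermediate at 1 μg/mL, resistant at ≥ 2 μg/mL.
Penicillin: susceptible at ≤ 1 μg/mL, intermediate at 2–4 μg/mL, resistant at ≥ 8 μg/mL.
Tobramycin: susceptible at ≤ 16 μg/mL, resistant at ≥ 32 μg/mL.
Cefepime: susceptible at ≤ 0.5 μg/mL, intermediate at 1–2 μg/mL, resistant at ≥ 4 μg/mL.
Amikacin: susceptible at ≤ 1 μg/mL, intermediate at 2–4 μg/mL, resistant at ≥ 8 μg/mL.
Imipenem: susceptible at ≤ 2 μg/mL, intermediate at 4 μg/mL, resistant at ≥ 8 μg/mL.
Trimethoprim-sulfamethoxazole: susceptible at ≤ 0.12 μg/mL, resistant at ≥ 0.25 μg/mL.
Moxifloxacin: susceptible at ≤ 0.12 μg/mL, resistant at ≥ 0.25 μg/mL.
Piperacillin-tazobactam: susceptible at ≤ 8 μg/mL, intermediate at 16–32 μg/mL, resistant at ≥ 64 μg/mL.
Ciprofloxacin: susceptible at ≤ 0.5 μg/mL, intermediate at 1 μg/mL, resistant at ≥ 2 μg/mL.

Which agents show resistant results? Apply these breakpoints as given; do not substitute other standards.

penicillin, tobramycin

Nafcillin 0.12 μg/mL: ≤ 0.25 μg/mL — S
Clarithromycin (0.03 μg/mL) ≤ 0.5 μg/mL — Susceptible
Penicillin (128 μg/mL) ≥ 8 μg/mL — R
Tobramycin 256 μg/mL: ≥ 32 μg/mL — R
Cefepime: 2 μg/mL is in 1–2 μg/mL ⇒ Intermediate
Amikacin: 2 μg/mL is in 2–4 μg/mL → intermediate
Imipenem (0.12 μg/mL) ≤ 2 μg/mL — S
Trimethoprim-sulfamethoxazole 0.06 μg/mL: ≤ 0.12 μg/mL ⇒ susceptible
Moxifloxacin 0.12 μg/mL: ≤ 0.12 μg/mL — S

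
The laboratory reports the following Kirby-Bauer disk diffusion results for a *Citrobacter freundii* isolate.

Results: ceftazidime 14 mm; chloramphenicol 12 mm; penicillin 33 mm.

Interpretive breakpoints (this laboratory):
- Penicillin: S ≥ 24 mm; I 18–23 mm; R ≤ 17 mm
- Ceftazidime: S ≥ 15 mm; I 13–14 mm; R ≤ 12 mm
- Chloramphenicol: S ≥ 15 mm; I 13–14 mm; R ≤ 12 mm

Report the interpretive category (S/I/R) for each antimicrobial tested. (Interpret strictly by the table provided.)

I, R, S

Ceftazidime (14 mm) in 13–14 mm → Intermediate
Chloramphenicol (12 mm) ≤ 12 mm — resistant
Penicillin (33 mm) ≥ 24 mm → susceptible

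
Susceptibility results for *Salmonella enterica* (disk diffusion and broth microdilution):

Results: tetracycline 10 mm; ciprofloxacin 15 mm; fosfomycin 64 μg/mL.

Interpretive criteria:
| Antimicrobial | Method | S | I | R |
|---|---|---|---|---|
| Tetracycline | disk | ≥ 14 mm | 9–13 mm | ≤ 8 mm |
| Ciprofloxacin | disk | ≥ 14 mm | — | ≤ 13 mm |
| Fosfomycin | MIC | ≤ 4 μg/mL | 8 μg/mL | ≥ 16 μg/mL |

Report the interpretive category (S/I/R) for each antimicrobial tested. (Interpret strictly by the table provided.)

Tetracycline (10 mm) in 9–13 mm — intermediate
Ciprofloxacin: 15 mm is ≥ 14 mm ⇒ Susceptible
Fosfomycin 64 μg/mL: ≥ 16 μg/mL → resistant

I, S, R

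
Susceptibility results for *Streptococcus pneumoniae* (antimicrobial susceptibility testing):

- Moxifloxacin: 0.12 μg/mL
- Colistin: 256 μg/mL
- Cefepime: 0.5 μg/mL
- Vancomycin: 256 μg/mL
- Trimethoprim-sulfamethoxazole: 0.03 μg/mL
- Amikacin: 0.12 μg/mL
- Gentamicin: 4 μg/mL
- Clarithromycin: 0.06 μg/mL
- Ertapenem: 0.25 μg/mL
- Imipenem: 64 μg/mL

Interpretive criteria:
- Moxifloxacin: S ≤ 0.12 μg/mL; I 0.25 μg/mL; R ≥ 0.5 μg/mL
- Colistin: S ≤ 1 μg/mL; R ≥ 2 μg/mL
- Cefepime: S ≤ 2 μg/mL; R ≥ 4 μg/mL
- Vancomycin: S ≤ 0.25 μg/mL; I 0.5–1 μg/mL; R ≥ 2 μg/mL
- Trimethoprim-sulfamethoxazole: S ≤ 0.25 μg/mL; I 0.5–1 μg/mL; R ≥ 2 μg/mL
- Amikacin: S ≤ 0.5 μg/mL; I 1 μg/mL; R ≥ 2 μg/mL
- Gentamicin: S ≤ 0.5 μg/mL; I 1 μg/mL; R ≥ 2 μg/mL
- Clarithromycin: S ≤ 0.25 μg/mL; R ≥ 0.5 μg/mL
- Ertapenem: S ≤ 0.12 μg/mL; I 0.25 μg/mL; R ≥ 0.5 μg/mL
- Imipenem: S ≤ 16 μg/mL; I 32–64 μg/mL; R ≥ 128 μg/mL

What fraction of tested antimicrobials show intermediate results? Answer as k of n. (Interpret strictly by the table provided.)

2 of 10

Moxifloxacin (0.12 μg/mL) ≤ 0.12 μg/mL ⇒ S
Colistin: 256 μg/mL is ≥ 2 μg/mL — Resistant
Cefepime 0.5 μg/mL: ≤ 2 μg/mL ⇒ S
Vancomycin (256 μg/mL) ≥ 2 μg/mL ⇒ Resistant
Trimethoprim-sulfamethoxazole: 0.03 μg/mL is ≤ 0.25 μg/mL → Susceptible
Amikacin: 0.12 μg/mL is ≤ 0.5 μg/mL → Susceptible
Gentamicin (4 μg/mL) ≥ 2 μg/mL ⇒ R
Clarithromycin: 0.06 μg/mL is ≤ 0.25 μg/mL — Susceptible
Ertapenem: 0.25 μg/mL is = 0.25 μg/mL — Intermediate
Imipenem: 64 μg/mL is in 32–64 μg/mL ⇒ Intermediate
Intermediate: 2/10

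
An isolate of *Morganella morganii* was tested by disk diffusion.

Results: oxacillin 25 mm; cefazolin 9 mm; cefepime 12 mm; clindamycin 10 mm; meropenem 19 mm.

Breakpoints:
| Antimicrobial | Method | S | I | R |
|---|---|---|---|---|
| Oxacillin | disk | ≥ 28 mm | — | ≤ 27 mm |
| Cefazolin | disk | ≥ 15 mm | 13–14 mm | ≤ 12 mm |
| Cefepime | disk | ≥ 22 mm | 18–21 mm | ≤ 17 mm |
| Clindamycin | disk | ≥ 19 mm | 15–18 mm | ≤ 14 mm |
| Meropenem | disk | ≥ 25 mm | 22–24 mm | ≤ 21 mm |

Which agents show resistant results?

oxacillin, cefazolin, cefepime, clindamycin, meropenem

Oxacillin (25 mm) ≤ 27 mm — Resistant
Cefazolin 9 mm: ≤ 12 mm → R
Cefepime (12 mm) ≤ 17 mm ⇒ R
Clindamycin 10 mm: ≤ 14 mm — resistant
Meropenem: 19 mm is ≤ 21 mm — Resistant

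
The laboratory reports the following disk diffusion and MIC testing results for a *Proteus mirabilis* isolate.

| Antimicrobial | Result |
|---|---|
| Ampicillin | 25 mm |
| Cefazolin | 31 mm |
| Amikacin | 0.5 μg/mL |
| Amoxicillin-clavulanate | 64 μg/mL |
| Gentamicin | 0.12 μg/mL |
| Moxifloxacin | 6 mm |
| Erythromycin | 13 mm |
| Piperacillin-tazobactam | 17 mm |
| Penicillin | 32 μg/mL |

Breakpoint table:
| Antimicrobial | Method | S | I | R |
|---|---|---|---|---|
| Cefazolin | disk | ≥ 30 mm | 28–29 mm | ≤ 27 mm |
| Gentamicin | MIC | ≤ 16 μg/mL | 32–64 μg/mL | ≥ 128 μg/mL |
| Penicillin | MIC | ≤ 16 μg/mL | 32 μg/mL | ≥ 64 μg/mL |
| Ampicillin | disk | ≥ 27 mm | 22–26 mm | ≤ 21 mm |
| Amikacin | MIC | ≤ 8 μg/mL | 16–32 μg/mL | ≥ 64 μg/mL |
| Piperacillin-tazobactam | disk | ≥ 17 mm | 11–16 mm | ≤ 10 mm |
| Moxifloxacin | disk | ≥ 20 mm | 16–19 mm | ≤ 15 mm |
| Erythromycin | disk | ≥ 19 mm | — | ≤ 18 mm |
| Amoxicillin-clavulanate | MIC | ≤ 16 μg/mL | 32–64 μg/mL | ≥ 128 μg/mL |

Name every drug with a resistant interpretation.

moxifloxacin, erythromycin

Ampicillin: 25 mm is in 22–26 mm — I
Cefazolin: 31 mm is ≥ 30 mm → S
Amikacin 0.5 μg/mL: ≤ 8 μg/mL ⇒ S
Amoxicillin-clavulanate 64 μg/mL: in 32–64 μg/mL ⇒ I
Gentamicin (0.12 μg/mL) ≤ 16 μg/mL → susceptible
Moxifloxacin: 6 mm is ≤ 15 mm → Resistant
Erythromycin 13 mm: ≤ 18 mm — resistant
Piperacillin-tazobactam (17 mm) ≥ 17 mm → S
Penicillin 32 μg/mL: = 32 μg/mL — intermediate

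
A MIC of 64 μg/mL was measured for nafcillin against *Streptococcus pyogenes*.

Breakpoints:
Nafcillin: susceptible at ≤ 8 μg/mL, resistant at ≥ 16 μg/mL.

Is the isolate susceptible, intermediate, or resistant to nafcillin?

Resistant

Nafcillin (64 μg/mL) ≥ 16 μg/mL → Resistant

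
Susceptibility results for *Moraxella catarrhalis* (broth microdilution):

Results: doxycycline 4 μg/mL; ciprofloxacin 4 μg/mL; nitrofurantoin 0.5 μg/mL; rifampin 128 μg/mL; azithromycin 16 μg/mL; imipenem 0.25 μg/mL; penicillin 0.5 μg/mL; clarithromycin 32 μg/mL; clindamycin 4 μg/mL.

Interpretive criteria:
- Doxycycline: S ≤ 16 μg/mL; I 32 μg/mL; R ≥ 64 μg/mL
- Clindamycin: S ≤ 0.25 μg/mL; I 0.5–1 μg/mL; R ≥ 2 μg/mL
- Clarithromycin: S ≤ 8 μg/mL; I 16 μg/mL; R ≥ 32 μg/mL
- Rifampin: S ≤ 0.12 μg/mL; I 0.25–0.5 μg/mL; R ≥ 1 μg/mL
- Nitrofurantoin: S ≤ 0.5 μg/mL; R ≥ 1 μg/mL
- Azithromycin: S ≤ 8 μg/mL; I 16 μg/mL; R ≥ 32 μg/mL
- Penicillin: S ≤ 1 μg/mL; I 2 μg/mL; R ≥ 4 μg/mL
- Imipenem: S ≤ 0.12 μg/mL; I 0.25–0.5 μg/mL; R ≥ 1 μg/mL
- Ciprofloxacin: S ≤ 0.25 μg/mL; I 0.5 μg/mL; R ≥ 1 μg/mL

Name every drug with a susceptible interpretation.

Doxycycline (4 μg/mL) ≤ 16 μg/mL → S
Ciprofloxacin (4 μg/mL) ≥ 1 μg/mL → resistant
Nitrofurantoin (0.5 μg/mL) ≤ 0.5 μg/mL — S
Rifampin 128 μg/mL: ≥ 1 μg/mL → resistant
Azithromycin 16 μg/mL: = 16 μg/mL → intermediate
Imipenem 0.25 μg/mL: in 0.25–0.5 μg/mL — intermediate
Penicillin: 0.5 μg/mL is ≤ 1 μg/mL — S
Clarithromycin 32 μg/mL: ≥ 32 μg/mL ⇒ Resistant
Clindamycin (4 μg/mL) ≥ 2 μg/mL — R

doxycycline, nitrofurantoin, penicillin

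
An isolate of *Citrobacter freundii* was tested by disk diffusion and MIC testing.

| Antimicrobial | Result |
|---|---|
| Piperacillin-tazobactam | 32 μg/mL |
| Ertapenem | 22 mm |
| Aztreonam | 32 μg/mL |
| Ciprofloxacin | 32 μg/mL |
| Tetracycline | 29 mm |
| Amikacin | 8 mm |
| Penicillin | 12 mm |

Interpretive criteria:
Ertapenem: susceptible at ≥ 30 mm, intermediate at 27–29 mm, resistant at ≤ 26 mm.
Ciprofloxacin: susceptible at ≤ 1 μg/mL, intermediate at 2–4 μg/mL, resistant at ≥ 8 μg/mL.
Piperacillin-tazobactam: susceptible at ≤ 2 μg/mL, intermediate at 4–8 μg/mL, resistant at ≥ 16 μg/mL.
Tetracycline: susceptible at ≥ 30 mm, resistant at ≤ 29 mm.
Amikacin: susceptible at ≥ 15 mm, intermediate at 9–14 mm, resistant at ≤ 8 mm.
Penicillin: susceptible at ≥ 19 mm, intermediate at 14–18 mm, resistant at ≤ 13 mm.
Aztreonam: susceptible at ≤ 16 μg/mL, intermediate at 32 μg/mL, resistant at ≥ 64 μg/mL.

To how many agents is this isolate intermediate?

1

Piperacillin-tazobactam: 32 μg/mL is ≥ 16 μg/mL — resistant
Ertapenem: 22 mm is ≤ 26 mm → R
Aztreonam: 32 μg/mL is = 32 μg/mL ⇒ Intermediate
Ciprofloxacin (32 μg/mL) ≥ 8 μg/mL → R
Tetracycline: 29 mm is ≤ 29 mm ⇒ resistant
Amikacin: 8 mm is ≤ 8 mm → Resistant
Penicillin: 12 mm is ≤ 13 mm → Resistant
Intermediate: 1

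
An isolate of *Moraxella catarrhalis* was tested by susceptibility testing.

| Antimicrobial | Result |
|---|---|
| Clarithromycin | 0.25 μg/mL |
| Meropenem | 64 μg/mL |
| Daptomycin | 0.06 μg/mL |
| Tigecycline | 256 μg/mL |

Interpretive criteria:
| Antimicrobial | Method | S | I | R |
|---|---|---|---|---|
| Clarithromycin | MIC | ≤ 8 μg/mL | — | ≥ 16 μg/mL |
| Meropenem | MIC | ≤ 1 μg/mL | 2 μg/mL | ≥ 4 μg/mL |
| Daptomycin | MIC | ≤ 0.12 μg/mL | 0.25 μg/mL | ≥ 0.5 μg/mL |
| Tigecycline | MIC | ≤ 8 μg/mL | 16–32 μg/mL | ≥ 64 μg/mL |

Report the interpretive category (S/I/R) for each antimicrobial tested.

S, R, S, R

Clarithromycin: 0.25 μg/mL is ≤ 8 μg/mL — S
Meropenem 64 μg/mL: ≥ 4 μg/mL → Resistant
Daptomycin: 0.06 μg/mL is ≤ 0.12 μg/mL — S
Tigecycline: 256 μg/mL is ≥ 64 μg/mL → R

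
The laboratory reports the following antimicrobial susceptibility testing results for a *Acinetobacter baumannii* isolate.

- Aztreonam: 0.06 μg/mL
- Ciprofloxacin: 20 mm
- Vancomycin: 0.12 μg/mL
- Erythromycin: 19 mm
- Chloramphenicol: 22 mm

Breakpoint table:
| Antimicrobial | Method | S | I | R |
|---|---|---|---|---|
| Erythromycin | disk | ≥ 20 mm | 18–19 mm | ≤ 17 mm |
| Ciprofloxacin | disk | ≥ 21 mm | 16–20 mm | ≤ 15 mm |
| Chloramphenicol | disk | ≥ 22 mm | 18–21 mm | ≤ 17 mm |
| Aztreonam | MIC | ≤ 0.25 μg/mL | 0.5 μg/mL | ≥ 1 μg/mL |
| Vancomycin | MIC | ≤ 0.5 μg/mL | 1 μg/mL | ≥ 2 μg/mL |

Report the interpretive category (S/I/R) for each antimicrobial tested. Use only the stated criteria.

S, I, S, I, S

Aztreonam 0.06 μg/mL: ≤ 0.25 μg/mL → susceptible
Ciprofloxacin: 20 mm is in 16–20 mm — intermediate
Vancomycin: 0.12 μg/mL is ≤ 0.5 μg/mL ⇒ susceptible
Erythromycin: 19 mm is in 18–19 mm — intermediate
Chloramphenicol 22 mm: ≥ 22 mm — Susceptible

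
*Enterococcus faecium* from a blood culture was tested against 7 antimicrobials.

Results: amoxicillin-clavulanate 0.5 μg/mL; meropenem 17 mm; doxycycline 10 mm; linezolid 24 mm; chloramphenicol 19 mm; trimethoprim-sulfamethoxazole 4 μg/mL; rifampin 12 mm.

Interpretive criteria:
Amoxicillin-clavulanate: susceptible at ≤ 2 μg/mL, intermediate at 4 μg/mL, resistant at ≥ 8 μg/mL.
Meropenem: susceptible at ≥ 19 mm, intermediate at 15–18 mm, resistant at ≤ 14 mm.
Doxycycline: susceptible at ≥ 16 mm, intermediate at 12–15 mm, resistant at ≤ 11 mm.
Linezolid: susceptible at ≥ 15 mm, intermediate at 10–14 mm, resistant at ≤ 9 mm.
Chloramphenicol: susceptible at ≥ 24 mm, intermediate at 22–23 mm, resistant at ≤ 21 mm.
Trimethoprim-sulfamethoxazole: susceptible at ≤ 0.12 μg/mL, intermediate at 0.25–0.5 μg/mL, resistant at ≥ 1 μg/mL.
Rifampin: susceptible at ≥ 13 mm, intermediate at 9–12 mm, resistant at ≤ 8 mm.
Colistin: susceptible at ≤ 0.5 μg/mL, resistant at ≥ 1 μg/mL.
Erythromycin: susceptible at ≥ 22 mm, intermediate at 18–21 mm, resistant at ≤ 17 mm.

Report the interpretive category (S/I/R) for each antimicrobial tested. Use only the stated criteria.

Amoxicillin-clavulanate: 0.5 μg/mL is ≤ 2 μg/mL ⇒ Susceptible
Meropenem 17 mm: in 15–18 mm ⇒ Intermediate
Doxycycline (10 mm) ≤ 11 mm ⇒ resistant
Linezolid (24 mm) ≥ 15 mm ⇒ S
Chloramphenicol (19 mm) ≤ 21 mm ⇒ R
Trimethoprim-sulfamethoxazole 4 μg/mL: ≥ 1 μg/mL → Resistant
Rifampin (12 mm) in 9–12 mm — intermediate

S, I, R, S, R, R, I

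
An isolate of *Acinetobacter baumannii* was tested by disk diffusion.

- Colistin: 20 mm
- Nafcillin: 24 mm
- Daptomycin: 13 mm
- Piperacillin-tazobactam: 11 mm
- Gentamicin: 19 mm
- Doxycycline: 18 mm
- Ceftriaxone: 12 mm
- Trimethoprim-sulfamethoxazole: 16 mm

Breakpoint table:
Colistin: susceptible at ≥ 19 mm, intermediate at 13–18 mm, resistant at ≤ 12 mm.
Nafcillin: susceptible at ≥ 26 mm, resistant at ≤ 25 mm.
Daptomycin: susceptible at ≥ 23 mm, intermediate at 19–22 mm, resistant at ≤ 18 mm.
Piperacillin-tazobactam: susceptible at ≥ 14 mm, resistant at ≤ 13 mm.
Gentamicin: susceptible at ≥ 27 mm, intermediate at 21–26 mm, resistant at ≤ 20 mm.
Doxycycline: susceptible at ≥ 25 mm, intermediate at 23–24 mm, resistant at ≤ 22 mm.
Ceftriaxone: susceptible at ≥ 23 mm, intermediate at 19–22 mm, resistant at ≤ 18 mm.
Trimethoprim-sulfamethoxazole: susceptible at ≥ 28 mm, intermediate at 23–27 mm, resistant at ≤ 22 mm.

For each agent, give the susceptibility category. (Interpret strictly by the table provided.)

Colistin 20 mm: ≥ 19 mm — Susceptible
Nafcillin (24 mm) ≤ 25 mm → resistant
Daptomycin (13 mm) ≤ 18 mm — R
Piperacillin-tazobactam (11 mm) ≤ 13 mm — R
Gentamicin 19 mm: ≤ 20 mm ⇒ Resistant
Doxycycline (18 mm) ≤ 22 mm → resistant
Ceftriaxone: 12 mm is ≤ 18 mm — R
Trimethoprim-sulfamethoxazole (16 mm) ≤ 22 mm ⇒ Resistant

S, R, R, R, R, R, R, R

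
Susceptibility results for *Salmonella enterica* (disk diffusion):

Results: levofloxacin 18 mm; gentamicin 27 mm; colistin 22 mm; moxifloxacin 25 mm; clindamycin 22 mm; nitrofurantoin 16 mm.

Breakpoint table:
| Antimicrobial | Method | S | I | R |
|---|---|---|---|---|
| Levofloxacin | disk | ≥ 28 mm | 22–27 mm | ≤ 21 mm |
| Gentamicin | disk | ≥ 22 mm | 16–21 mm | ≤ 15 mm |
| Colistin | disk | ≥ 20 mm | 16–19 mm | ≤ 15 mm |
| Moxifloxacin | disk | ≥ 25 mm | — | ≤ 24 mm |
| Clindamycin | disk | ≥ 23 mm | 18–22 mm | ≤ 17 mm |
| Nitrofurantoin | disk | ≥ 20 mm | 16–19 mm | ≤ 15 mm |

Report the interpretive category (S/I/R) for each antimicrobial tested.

R, S, S, S, I, I

Levofloxacin (18 mm) ≤ 21 mm — resistant
Gentamicin: 27 mm is ≥ 22 mm → S
Colistin 22 mm: ≥ 20 mm → Susceptible
Moxifloxacin 25 mm: ≥ 25 mm — S
Clindamycin: 22 mm is in 18–22 mm → Intermediate
Nitrofurantoin: 16 mm is in 16–19 mm → intermediate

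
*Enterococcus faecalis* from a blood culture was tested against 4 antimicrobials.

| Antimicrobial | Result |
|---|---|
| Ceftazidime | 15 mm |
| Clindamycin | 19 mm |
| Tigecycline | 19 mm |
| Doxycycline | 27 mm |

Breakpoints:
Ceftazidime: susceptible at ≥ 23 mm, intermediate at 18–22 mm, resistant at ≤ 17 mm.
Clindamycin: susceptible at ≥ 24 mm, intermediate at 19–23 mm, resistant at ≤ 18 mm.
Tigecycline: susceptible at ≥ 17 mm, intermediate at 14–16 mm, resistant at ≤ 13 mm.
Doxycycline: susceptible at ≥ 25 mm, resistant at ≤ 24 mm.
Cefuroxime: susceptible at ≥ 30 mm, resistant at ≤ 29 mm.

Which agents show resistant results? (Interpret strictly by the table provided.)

Ceftazidime 15 mm: ≤ 17 mm ⇒ Resistant
Clindamycin (19 mm) in 19–23 mm → intermediate
Tigecycline (19 mm) ≥ 17 mm → susceptible
Doxycycline 27 mm: ≥ 25 mm — susceptible

ceftazidime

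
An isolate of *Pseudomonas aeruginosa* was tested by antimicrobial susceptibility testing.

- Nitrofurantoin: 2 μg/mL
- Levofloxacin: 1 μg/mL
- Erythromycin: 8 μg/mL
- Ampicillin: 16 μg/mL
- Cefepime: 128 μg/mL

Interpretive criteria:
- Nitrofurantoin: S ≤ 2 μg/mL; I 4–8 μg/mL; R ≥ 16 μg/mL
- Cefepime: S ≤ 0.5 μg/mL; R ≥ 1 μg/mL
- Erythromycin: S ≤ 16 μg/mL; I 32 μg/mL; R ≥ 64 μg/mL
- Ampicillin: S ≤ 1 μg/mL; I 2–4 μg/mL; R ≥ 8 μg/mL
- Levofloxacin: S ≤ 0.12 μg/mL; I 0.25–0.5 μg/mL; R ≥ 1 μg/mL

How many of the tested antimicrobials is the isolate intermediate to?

0

Nitrofurantoin 2 μg/mL: ≤ 2 μg/mL ⇒ susceptible
Levofloxacin: 1 μg/mL is ≥ 1 μg/mL — R
Erythromycin (8 μg/mL) ≤ 16 μg/mL ⇒ Susceptible
Ampicillin (16 μg/mL) ≥ 8 μg/mL → resistant
Cefepime: 128 μg/mL is ≥ 1 μg/mL → resistant
Intermediate: 0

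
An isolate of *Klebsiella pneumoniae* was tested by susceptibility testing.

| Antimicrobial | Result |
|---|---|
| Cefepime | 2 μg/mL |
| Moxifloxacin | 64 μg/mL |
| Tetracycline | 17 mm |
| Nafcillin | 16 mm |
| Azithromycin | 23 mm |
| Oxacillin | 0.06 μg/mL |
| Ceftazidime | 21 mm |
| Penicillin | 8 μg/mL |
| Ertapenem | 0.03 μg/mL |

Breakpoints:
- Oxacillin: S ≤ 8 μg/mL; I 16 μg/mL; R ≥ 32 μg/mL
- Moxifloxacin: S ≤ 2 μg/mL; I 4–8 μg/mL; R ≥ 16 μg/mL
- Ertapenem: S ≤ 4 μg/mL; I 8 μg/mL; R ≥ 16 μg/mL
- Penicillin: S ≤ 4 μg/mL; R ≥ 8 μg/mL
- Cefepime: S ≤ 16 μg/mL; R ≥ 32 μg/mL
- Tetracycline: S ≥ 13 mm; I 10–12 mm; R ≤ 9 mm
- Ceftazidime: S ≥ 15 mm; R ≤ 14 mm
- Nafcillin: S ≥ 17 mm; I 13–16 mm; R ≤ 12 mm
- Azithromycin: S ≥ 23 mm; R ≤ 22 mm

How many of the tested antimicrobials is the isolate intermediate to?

1

Cefepime: 2 μg/mL is ≤ 16 μg/mL → Susceptible
Moxifloxacin: 64 μg/mL is ≥ 16 μg/mL — resistant
Tetracycline (17 mm) ≥ 13 mm — S
Nafcillin 16 mm: in 13–16 mm — I
Azithromycin (23 mm) ≥ 23 mm ⇒ Susceptible
Oxacillin: 0.06 μg/mL is ≤ 8 μg/mL ⇒ S
Ceftazidime 21 mm: ≥ 15 mm — S
Penicillin 8 μg/mL: ≥ 8 μg/mL — R
Ertapenem (0.03 μg/mL) ≤ 4 μg/mL — susceptible
Intermediate: 1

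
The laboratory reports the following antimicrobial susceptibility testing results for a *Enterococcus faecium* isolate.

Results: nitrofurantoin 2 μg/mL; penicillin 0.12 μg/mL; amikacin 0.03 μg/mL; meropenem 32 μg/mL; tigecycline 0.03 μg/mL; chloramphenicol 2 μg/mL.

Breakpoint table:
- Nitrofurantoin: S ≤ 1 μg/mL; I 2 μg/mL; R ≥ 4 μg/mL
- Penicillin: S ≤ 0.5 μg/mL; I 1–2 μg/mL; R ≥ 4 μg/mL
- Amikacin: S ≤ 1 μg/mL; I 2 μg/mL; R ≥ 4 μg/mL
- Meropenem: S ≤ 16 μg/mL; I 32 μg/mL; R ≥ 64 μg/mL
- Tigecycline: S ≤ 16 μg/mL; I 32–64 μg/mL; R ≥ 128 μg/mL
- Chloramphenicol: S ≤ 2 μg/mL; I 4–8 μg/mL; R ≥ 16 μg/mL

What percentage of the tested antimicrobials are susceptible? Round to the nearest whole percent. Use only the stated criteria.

Nitrofurantoin 2 μg/mL: = 2 μg/mL — Intermediate
Penicillin 0.12 μg/mL: ≤ 0.5 μg/mL — Susceptible
Amikacin (0.03 μg/mL) ≤ 1 μg/mL → susceptible
Meropenem: 32 μg/mL is = 32 μg/mL → I
Tigecycline 0.03 μg/mL: ≤ 16 μg/mL → Susceptible
Chloramphenicol (2 μg/mL) ≤ 2 μg/mL — susceptible
Susceptible: 4/6

67%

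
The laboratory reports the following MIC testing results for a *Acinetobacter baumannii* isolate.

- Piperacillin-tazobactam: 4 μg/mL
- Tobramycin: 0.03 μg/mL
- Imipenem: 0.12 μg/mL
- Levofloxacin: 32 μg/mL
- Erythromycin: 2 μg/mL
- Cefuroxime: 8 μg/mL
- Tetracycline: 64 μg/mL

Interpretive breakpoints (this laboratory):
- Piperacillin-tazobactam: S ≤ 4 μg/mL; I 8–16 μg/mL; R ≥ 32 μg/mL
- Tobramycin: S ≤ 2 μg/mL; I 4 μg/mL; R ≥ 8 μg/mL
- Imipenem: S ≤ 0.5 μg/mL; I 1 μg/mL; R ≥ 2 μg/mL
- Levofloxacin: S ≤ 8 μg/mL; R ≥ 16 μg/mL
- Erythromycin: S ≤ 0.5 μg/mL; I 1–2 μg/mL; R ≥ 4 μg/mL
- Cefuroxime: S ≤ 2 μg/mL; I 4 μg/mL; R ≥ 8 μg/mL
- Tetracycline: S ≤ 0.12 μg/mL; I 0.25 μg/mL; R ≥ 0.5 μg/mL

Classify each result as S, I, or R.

Piperacillin-tazobactam 4 μg/mL: ≤ 4 μg/mL — Susceptible
Tobramycin: 0.03 μg/mL is ≤ 2 μg/mL — Susceptible
Imipenem (0.12 μg/mL) ≤ 0.5 μg/mL — susceptible
Levofloxacin: 32 μg/mL is ≥ 16 μg/mL — Resistant
Erythromycin: 2 μg/mL is in 1–2 μg/mL → I
Cefuroxime 8 μg/mL: ≥ 8 μg/mL — Resistant
Tetracycline (64 μg/mL) ≥ 0.5 μg/mL — resistant

S, S, S, R, I, R, R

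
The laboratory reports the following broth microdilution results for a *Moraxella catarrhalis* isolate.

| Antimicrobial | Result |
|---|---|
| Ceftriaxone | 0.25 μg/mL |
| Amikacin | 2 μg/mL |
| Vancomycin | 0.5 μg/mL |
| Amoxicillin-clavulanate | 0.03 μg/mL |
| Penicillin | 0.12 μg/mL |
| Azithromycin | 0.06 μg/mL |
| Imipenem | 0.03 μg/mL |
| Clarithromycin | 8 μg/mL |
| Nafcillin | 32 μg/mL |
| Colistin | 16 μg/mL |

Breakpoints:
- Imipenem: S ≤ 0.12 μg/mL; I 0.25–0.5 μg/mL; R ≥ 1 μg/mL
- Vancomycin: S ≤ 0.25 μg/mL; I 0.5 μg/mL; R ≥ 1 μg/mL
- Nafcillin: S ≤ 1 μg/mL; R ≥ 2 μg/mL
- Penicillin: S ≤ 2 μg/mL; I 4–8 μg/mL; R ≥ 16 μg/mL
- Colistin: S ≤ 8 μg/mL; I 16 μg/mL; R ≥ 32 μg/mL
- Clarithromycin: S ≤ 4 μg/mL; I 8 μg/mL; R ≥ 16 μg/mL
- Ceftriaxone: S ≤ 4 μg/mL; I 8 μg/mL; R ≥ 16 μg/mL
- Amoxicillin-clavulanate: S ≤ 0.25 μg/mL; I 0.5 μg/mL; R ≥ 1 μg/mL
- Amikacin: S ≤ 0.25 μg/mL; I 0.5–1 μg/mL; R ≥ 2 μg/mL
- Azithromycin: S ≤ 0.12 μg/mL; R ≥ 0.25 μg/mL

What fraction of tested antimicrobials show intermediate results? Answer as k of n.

3 of 10

Ceftriaxone (0.25 μg/mL) ≤ 4 μg/mL ⇒ Susceptible
Amikacin (2 μg/mL) ≥ 2 μg/mL ⇒ R
Vancomycin (0.5 μg/mL) = 0.5 μg/mL — I
Amoxicillin-clavulanate 0.03 μg/mL: ≤ 0.25 μg/mL ⇒ S
Penicillin 0.12 μg/mL: ≤ 2 μg/mL → Susceptible
Azithromycin (0.06 μg/mL) ≤ 0.12 μg/mL ⇒ Susceptible
Imipenem (0.03 μg/mL) ≤ 0.12 μg/mL ⇒ susceptible
Clarithromycin (8 μg/mL) = 8 μg/mL ⇒ I
Nafcillin 32 μg/mL: ≥ 2 μg/mL — Resistant
Colistin: 16 μg/mL is = 16 μg/mL ⇒ I
Intermediate: 3/10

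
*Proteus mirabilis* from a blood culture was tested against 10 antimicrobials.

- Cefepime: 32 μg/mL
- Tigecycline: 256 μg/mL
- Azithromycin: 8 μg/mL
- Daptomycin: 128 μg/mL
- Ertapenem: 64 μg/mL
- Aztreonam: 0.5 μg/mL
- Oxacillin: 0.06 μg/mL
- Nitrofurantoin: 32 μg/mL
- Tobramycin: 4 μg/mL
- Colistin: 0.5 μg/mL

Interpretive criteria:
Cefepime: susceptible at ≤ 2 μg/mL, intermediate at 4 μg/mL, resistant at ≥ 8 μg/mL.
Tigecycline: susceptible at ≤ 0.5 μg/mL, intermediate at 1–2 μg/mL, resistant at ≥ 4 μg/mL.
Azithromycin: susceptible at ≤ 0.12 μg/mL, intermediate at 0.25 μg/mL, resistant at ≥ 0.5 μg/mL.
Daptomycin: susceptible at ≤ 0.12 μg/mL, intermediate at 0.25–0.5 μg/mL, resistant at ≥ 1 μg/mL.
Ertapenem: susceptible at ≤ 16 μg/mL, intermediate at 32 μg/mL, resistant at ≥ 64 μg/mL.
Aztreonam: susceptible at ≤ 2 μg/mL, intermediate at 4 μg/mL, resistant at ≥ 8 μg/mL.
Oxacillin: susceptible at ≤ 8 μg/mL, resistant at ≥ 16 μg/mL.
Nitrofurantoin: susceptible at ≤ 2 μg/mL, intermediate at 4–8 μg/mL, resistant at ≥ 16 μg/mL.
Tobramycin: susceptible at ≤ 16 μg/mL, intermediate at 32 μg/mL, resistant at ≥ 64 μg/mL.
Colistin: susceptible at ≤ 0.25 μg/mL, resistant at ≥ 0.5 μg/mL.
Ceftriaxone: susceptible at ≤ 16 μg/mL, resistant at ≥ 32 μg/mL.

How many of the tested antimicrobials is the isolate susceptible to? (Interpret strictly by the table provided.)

Cefepime: 32 μg/mL is ≥ 8 μg/mL ⇒ R
Tigecycline 256 μg/mL: ≥ 4 μg/mL — Resistant
Azithromycin 8 μg/mL: ≥ 0.5 μg/mL ⇒ Resistant
Daptomycin 128 μg/mL: ≥ 1 μg/mL ⇒ resistant
Ertapenem 64 μg/mL: ≥ 64 μg/mL ⇒ R
Aztreonam (0.5 μg/mL) ≤ 2 μg/mL — Susceptible
Oxacillin (0.06 μg/mL) ≤ 8 μg/mL ⇒ susceptible
Nitrofurantoin 32 μg/mL: ≥ 16 μg/mL ⇒ resistant
Tobramycin 4 μg/mL: ≤ 16 μg/mL — Susceptible
Colistin (0.5 μg/mL) ≥ 0.5 μg/mL ⇒ R
Susceptible: 3

3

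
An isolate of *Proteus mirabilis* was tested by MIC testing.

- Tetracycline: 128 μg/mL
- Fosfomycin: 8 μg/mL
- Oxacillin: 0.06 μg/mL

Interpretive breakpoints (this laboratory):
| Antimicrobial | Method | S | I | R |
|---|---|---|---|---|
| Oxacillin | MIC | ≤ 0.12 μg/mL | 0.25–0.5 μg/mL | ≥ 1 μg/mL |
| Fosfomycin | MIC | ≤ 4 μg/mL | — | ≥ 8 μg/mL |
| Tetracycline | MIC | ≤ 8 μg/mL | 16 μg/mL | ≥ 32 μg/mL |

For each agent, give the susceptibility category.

Tetracycline: 128 μg/mL is ≥ 32 μg/mL — R
Fosfomycin (8 μg/mL) ≥ 8 μg/mL — R
Oxacillin 0.06 μg/mL: ≤ 0.12 μg/mL ⇒ Susceptible

R, R, S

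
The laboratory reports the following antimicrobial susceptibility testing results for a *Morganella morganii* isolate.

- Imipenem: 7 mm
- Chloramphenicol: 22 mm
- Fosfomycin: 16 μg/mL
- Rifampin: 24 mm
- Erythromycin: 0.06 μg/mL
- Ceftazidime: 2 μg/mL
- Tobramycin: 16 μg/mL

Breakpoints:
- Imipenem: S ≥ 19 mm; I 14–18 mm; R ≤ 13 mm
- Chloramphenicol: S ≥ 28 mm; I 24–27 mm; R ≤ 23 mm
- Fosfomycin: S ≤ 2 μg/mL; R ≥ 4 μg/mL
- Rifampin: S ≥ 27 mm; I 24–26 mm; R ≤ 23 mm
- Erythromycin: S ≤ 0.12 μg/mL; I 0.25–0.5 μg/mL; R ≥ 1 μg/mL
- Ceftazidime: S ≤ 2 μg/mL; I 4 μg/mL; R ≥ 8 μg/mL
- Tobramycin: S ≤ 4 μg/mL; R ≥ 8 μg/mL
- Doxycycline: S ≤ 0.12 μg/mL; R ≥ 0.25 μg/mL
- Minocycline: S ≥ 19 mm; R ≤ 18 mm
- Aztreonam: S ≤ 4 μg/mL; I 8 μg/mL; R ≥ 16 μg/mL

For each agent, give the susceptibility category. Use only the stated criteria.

R, R, R, I, S, S, R

Imipenem (7 mm) ≤ 13 mm — Resistant
Chloramphenicol (22 mm) ≤ 23 mm ⇒ R
Fosfomycin 16 μg/mL: ≥ 4 μg/mL ⇒ Resistant
Rifampin: 24 mm is in 24–26 mm → Intermediate
Erythromycin (0.06 μg/mL) ≤ 0.12 μg/mL → Susceptible
Ceftazidime: 2 μg/mL is ≤ 2 μg/mL → susceptible
Tobramycin (16 μg/mL) ≥ 8 μg/mL — Resistant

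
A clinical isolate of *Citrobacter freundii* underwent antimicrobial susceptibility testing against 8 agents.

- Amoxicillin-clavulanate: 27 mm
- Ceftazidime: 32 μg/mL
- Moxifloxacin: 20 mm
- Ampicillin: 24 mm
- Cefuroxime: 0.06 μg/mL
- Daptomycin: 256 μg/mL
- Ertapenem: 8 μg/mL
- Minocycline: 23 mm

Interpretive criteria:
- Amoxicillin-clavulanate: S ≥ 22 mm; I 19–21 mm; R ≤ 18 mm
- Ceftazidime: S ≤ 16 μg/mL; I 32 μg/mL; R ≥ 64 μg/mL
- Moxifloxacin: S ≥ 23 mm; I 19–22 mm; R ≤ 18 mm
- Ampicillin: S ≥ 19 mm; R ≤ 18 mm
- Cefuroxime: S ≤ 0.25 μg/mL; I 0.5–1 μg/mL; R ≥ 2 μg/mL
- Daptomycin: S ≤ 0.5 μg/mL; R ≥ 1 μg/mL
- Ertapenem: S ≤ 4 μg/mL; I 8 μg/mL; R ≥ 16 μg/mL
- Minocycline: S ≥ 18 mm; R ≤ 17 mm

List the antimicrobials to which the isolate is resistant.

Amoxicillin-clavulanate: 27 mm is ≥ 22 mm — S
Ceftazidime 32 μg/mL: = 32 μg/mL — I
Moxifloxacin 20 mm: in 19–22 mm — Intermediate
Ampicillin: 24 mm is ≥ 19 mm ⇒ Susceptible
Cefuroxime 0.06 μg/mL: ≤ 0.25 μg/mL — Susceptible
Daptomycin 256 μg/mL: ≥ 1 μg/mL ⇒ resistant
Ertapenem: 8 μg/mL is = 8 μg/mL ⇒ Intermediate
Minocycline 23 mm: ≥ 18 mm ⇒ S

daptomycin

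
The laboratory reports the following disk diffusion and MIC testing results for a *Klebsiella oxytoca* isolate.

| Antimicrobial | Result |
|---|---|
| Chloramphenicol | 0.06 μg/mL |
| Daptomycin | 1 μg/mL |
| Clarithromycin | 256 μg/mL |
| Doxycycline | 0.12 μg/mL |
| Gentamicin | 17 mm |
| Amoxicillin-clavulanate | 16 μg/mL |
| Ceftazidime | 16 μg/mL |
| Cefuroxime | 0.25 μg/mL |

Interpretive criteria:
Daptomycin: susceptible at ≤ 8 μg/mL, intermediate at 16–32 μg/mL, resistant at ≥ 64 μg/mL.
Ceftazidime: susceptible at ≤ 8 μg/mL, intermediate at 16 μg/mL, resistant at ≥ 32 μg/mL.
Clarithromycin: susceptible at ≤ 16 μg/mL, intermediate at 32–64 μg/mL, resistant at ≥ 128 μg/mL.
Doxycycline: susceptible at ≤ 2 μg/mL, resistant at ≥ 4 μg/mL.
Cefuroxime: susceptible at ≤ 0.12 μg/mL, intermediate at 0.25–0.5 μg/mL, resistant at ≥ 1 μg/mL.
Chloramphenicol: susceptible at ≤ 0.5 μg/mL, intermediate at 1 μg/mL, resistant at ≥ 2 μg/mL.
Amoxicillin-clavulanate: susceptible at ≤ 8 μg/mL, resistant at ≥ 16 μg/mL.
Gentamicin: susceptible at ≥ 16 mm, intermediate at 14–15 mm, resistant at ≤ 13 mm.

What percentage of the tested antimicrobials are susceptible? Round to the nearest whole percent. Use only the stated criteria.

Chloramphenicol: 0.06 μg/mL is ≤ 0.5 μg/mL ⇒ Susceptible
Daptomycin 1 μg/mL: ≤ 8 μg/mL ⇒ S
Clarithromycin 256 μg/mL: ≥ 128 μg/mL — resistant
Doxycycline (0.12 μg/mL) ≤ 2 μg/mL → susceptible
Gentamicin 17 mm: ≥ 16 mm ⇒ susceptible
Amoxicillin-clavulanate 16 μg/mL: ≥ 16 μg/mL → R
Ceftazidime: 16 μg/mL is = 16 μg/mL ⇒ I
Cefuroxime 0.25 μg/mL: in 0.25–0.5 μg/mL ⇒ I
Susceptible: 4/8

50%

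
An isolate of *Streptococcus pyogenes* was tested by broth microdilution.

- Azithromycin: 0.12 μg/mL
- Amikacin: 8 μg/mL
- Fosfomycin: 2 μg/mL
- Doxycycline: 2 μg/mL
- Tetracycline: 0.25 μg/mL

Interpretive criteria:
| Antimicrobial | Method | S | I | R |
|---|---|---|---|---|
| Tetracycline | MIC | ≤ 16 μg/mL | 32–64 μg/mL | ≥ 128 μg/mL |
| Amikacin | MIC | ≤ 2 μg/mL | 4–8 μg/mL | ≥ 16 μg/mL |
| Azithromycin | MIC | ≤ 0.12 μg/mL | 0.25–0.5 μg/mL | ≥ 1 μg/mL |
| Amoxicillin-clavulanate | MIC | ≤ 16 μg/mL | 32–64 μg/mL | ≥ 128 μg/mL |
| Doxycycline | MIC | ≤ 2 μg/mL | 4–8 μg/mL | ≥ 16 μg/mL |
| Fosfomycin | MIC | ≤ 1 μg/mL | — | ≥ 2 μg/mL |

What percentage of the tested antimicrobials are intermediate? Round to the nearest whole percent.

Azithromycin (0.12 μg/mL) ≤ 0.12 μg/mL — S
Amikacin 8 μg/mL: in 4–8 μg/mL → intermediate
Fosfomycin 2 μg/mL: ≥ 2 μg/mL → resistant
Doxycycline: 2 μg/mL is ≤ 2 μg/mL → susceptible
Tetracycline (0.25 μg/mL) ≤ 16 μg/mL — Susceptible
Intermediate: 1/5

20%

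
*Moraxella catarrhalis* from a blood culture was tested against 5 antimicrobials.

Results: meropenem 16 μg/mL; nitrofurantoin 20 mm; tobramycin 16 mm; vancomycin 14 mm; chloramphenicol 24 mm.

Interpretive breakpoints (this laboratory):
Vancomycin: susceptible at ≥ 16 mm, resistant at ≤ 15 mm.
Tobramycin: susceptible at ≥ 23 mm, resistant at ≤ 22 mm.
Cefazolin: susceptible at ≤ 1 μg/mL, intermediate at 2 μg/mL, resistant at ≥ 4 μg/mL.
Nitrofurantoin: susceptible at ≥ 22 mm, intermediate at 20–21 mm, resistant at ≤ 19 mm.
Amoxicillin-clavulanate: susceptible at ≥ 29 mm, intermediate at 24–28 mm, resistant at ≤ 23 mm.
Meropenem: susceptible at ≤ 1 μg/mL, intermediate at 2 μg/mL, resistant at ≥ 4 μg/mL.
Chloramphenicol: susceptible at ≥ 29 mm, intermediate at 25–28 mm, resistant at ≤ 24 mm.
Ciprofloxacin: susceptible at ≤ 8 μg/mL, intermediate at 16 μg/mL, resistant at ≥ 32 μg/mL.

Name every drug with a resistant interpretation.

Meropenem: 16 μg/mL is ≥ 4 μg/mL ⇒ Resistant
Nitrofurantoin: 20 mm is in 20–21 mm ⇒ intermediate
Tobramycin (16 mm) ≤ 22 mm → R
Vancomycin: 14 mm is ≤ 15 mm — resistant
Chloramphenicol: 24 mm is ≤ 24 mm → R

meropenem, tobramycin, vancomycin, chloramphenicol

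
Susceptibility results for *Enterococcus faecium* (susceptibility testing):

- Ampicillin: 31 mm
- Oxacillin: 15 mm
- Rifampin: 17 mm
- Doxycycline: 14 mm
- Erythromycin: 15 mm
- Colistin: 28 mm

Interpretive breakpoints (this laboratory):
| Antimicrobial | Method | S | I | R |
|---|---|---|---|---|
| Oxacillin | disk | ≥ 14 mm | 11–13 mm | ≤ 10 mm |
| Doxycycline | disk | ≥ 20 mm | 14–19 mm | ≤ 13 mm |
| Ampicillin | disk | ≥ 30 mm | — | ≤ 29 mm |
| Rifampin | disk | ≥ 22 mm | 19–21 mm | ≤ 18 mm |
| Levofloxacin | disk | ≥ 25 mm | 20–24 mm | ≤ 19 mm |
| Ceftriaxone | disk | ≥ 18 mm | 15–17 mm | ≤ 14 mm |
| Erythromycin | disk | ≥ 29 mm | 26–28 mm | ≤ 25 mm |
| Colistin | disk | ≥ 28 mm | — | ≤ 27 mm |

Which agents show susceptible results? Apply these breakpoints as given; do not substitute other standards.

ampicillin, oxacillin, colistin

Ampicillin (31 mm) ≥ 30 mm — S
Oxacillin: 15 mm is ≥ 14 mm → Susceptible
Rifampin 17 mm: ≤ 18 mm — resistant
Doxycycline 14 mm: in 14–19 mm ⇒ intermediate
Erythromycin (15 mm) ≤ 25 mm — Resistant
Colistin: 28 mm is ≥ 28 mm ⇒ Susceptible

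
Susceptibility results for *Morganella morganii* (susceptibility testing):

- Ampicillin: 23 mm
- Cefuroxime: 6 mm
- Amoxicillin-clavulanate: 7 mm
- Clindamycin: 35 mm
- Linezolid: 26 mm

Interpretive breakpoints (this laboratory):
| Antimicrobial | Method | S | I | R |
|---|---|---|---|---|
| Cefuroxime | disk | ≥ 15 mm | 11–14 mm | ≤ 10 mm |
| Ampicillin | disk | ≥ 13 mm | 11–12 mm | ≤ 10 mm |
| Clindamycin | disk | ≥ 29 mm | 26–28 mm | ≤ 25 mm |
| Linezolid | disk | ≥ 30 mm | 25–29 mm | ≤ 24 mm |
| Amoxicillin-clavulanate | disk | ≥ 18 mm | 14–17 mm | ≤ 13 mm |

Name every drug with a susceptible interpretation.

Ampicillin 23 mm: ≥ 13 mm — susceptible
Cefuroxime: 6 mm is ≤ 10 mm ⇒ Resistant
Amoxicillin-clavulanate 7 mm: ≤ 13 mm — Resistant
Clindamycin 35 mm: ≥ 29 mm ⇒ S
Linezolid 26 mm: in 25–29 mm → intermediate

ampicillin, clindamycin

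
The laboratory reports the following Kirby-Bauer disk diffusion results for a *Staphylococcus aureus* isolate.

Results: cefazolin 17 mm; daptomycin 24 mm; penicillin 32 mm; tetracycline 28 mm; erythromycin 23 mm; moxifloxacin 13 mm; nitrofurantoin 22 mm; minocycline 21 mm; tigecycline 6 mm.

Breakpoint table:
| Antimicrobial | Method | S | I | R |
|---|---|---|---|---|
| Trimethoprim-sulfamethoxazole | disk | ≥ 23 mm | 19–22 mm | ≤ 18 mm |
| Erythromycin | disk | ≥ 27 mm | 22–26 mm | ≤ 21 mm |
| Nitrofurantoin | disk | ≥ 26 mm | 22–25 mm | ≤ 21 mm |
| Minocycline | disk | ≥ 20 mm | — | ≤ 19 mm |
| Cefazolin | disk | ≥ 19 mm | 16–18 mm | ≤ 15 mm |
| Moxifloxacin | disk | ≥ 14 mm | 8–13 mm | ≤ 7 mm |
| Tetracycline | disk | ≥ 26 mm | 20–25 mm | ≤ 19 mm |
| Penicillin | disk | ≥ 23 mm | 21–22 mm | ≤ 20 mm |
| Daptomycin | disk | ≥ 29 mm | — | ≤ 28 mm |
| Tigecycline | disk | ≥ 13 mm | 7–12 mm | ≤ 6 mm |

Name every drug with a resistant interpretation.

Cefazolin: 17 mm is in 16–18 mm → I
Daptomycin (24 mm) ≤ 28 mm ⇒ Resistant
Penicillin: 32 mm is ≥ 23 mm → Susceptible
Tetracycline: 28 mm is ≥ 26 mm ⇒ susceptible
Erythromycin (23 mm) in 22–26 mm — intermediate
Moxifloxacin: 13 mm is in 8–13 mm → Intermediate
Nitrofurantoin (22 mm) in 22–25 mm — I
Minocycline 21 mm: ≥ 20 mm → S
Tigecycline (6 mm) ≤ 6 mm — Resistant

daptomycin, tigecycline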